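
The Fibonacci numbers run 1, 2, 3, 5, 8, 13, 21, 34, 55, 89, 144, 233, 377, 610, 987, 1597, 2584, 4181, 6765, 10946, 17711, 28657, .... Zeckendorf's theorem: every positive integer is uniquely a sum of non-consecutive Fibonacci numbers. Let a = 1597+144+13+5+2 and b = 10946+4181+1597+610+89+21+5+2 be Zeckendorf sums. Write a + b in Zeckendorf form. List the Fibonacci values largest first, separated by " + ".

The two numbers are 1761 and 17451, so their sum is 19212.
Greedy algorithm:
19212: greatest Fibonacci not exceeding it is 17711, leaving 1501
1501: greatest Fibonacci not exceeding it is 987, leaving 514
514: greatest Fibonacci not exceeding it is 377, leaving 137
137: greatest Fibonacci not exceeding it is 89, leaving 48
48: greatest Fibonacci not exceeding it is 34, leaving 14
14: greatest Fibonacci not exceeding it is 13, leaving 1
1: greatest Fibonacci not exceeding it is 1, leaving 0

17711 + 987 + 377 + 89 + 34 + 13 + 1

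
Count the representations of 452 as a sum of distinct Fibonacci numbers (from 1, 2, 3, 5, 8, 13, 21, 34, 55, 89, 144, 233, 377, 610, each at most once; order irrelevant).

5

452 = 377+55+13+5+2 = 377+34+21+13+5+2 = 233+144+55+13+5+2 = 233+144+34+21+13+5+2 = … (1 more), for 5 in all.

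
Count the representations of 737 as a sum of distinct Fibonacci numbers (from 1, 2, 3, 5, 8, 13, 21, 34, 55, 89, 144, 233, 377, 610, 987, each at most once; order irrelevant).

12

Each representation comes from the Zeckendorf form by replacing some F_k with F_{k−1} + F_{k−2} where possible.
737 = 610+89+34+3+1 = 610+89+21+13+3+1 = 377+233+89+34+3+1 = … (9 more), for 12 in all.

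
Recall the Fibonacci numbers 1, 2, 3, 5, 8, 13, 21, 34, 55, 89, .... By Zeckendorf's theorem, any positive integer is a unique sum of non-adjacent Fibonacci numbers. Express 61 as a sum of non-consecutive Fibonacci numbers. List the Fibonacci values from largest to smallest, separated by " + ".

subtract 55 from 61: 6 remains
subtract 5 from 6: 1 remains
subtract 1 from 1: 0 remains
So 61 = 55 + 5 + 1, with no two terms consecutive in the sequence.

55 + 5 + 1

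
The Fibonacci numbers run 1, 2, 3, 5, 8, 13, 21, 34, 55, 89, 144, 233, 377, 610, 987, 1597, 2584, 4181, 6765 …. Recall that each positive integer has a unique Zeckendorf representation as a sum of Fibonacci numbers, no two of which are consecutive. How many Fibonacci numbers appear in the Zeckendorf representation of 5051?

6

Greedy algorithm:
subtract 4181 from 5051: 870 remains
subtract 610 from 870: 260 remains
subtract 233 from 260: 27 remains
subtract 21 from 27: 6 remains
subtract 5 from 6: 1 remains
subtract 1 from 1: 0 remains
5051 = 4181 + 610 + 233 + 21 + 5 + 1, which has 6 terms.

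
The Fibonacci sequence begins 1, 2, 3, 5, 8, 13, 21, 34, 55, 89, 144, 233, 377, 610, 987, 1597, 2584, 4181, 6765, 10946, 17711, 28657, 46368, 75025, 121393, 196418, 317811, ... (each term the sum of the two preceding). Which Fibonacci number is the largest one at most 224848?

196418

196418 ≤ 224848 < 317811, so the largest Fibonacci number not exceeding 224848 is 196418.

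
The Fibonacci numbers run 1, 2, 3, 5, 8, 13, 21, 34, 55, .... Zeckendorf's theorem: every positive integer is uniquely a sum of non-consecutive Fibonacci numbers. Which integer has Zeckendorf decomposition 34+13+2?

34+13+2 = 49.

49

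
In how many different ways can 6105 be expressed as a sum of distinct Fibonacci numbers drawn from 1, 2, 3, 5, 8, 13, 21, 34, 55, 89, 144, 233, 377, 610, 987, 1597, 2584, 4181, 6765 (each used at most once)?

46

Each representation comes from the Zeckendorf form by replacing some F_k with F_{k−1} + F_{k−2} where possible.
6105 = 4181+1597+233+89+5 = 4181+1597+233+89+3+2 = 4181+1597+233+55+34+5 = … (43 more), for 46 in all.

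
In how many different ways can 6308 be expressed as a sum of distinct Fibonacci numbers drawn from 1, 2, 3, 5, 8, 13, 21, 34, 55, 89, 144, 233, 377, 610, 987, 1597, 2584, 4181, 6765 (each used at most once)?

36

Each representation comes from the Zeckendorf form by replacing some F_k with F_{k−1} + F_{k−2} where possible.
6308 = 4181+1597+377+144+8+1 = 4181+1597+377+144+5+3+1 = 4181+1597+377+89+55+8+1 = 4181+1597+377+89+55+5+3+1 = … (32 more), for 36 in all.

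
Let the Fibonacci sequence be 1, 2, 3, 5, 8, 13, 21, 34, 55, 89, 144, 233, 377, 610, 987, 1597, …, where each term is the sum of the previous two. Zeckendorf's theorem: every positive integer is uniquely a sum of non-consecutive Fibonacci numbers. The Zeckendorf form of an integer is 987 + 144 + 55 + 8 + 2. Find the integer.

987 + 144 + 55 + 8 + 2 = 1196.

1196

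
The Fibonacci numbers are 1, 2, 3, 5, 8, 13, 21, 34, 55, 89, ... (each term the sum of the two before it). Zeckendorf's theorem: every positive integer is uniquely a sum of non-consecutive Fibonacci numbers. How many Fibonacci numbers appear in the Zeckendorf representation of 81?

3

Greedily peel off the largest Fibonacci term at each step:
largest Fibonacci ≤ 81 is 55; 81 − 55 = 26
largest Fibonacci ≤ 26 is 21; 26 − 21 = 5
largest Fibonacci ≤ 5 is 5; 5 − 5 = 0
81 = 55 + 21 + 5, which has 3 terms.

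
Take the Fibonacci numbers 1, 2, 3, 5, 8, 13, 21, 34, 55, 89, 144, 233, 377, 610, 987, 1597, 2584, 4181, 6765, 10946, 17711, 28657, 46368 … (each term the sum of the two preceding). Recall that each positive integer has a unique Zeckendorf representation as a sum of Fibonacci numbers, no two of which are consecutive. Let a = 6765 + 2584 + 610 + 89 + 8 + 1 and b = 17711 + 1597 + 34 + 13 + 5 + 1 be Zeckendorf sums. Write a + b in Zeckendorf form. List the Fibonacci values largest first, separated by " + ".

The two numbers are 10057 and 19361, so their sum is 29418.
Greedily peel off the largest Fibonacci term at each step:
29418 − 28657 = 761
761 − 610 = 151
151 − 144 = 7
7 − 5 = 2
2 − 2 = 0

28657 + 610 + 144 + 5 + 2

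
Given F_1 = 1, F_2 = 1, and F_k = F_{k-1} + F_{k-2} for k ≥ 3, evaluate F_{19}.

Iterating the recurrence up to F_{12} = 144 and F_{11} = 89:
F_{13} = F_{12} + F_{11} = 144 + 89 = 233
F_{14} = F_{13} + F_{12} = 233 + 144 = 377
F_{15} = F_{14} + F_{13} = 377 + 233 = 610
F_{16} = F_{15} + F_{14} = 610 + 377 = 987
F_{17} = F_{16} + F_{15} = 987 + 610 = 1597
F_{18} = F_{17} + F_{16} = 1597 + 987 = 2584
F_{19} = F_{18} + F_{17} = 2584 + 1597 = 4181

4181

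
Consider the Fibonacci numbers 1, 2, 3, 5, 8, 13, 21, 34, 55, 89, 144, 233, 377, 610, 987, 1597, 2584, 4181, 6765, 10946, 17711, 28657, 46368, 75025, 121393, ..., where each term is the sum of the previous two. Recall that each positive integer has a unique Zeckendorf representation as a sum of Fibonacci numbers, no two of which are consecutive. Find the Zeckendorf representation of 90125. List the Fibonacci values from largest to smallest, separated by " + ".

75025 + 10946 + 2584 + 987 + 377 + 144 + 55 + 5 + 2

Greedily peel off the largest Fibonacci term at each step:
75025 ≤ 90125 < 121393, so take 75025; remainder 15100
10946 ≤ 15100 < 17711, so take 10946; remainder 4154
2584 ≤ 4154 < 4181, so take 2584; remainder 1570
987 ≤ 1570 < 1597, so take 987; remainder 583
377 ≤ 583 < 610, so take 377; remainder 206
144 ≤ 206 < 233, so take 144; remainder 62
55 ≤ 62 < 89, so take 55; remainder 7
5 ≤ 7 < 8, so take 5; remainder 2
2 ≤ 2 < 3, so take 2; remainder 0
So 90125 = 75025 + 10946 + 2584 + 987 + 377 + 144 + 55 + 5 + 2, with no two terms consecutive in the sequence.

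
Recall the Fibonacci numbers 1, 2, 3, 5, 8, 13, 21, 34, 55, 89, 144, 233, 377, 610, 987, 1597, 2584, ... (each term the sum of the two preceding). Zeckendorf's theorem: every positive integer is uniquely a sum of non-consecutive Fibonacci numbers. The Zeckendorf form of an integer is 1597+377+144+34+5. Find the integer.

1597+377+144+34+5 = 2157.

2157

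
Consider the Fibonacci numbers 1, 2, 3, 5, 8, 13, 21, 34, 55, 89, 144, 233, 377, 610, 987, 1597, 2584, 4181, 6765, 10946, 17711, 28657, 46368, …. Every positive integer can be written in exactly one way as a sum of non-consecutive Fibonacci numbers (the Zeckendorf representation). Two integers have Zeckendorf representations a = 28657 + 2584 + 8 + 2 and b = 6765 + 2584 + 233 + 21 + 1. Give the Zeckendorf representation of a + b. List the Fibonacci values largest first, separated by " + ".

28657 + 10946 + 987 + 233 + 21 + 8 + 3

The two numbers are 31251 and 9604, so their sum is 40855.
Greedy algorithm:
take 28657 (≤ 40855); 40855 − 28657 = 12198
take 10946 (≤ 12198); 12198 − 10946 = 1252
take 987 (≤ 1252); 1252 − 987 = 265
take 233 (≤ 265); 265 − 233 = 32
take 21 (≤ 32); 32 − 21 = 11
take 8 (≤ 11); 11 − 8 = 3
take 3 (≤ 3); 3 − 3 = 0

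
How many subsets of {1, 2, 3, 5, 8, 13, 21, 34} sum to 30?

3

Each representation comes from the Zeckendorf form by replacing some F_k with F_{k−1} + F_{k−2} where possible.
30 = 21+8+1 = 21+5+3+1 = 13+8+5+3+1 — 3 representations.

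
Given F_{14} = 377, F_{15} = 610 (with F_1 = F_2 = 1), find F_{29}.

514229

By the addition formula F_{m+n} = F_m F_{n+1} + F_{m−1} F_n with m=15, n=14: F_{29} = 610·610 + 377·377 = 372100 + 142129 = 514229.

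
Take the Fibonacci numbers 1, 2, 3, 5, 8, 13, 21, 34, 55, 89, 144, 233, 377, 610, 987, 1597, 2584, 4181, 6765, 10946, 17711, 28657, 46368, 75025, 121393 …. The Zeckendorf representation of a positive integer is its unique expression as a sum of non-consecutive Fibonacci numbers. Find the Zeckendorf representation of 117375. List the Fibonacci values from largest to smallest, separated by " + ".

Greedy algorithm:
subtract 75025 from 117375: 42350 remains
subtract 28657 from 42350: 13693 remains
subtract 10946 from 13693: 2747 remains
subtract 2584 from 2747: 163 remains
subtract 144 from 163: 19 remains
subtract 13 from 19: 6 remains
subtract 5 from 6: 1 remains
subtract 1 from 1: 0 remains
So 117375 = 75025 + 28657 + 10946 + 2584 + 144 + 13 + 5 + 1, with no two terms consecutive in the sequence.

75025 + 28657 + 10946 + 2584 + 144 + 13 + 5 + 1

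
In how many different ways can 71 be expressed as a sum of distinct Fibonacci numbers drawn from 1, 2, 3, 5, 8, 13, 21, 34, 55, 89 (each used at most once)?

8

71 = 55+13+3 = 55+13+2+1 = 55+8+5+3 = 34+21+13+3 = … (4 more), for 8 in all.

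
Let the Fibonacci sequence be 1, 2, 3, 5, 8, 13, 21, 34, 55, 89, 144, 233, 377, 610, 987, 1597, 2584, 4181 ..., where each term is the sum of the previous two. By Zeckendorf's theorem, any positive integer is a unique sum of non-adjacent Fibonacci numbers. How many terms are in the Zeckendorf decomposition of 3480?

7

Greedy algorithm:
largest Fibonacci ≤ 3480 is 2584; 3480 − 2584 = 896
largest Fibonacci ≤ 896 is 610; 896 − 610 = 286
largest Fibonacci ≤ 286 is 233; 286 − 233 = 53
largest Fibonacci ≤ 53 is 34; 53 − 34 = 19
largest Fibonacci ≤ 19 is 13; 19 − 13 = 6
largest Fibonacci ≤ 6 is 5; 6 − 5 = 1
largest Fibonacci ≤ 1 is 1; 1 − 1 = 0
3480 = 2584 + 610 + 233 + 34 + 13 + 5 + 1, which has 7 terms.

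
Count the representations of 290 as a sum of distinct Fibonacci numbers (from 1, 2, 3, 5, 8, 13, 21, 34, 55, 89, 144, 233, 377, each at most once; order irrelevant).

Each representation comes from the Zeckendorf form by replacing some F_k with F_{k−1} + F_{k−2} where possible.
290 = 233+55+2 = 233+34+21+2 = 144+89+55+2 = 233+34+13+8+2 = … (4 more), for 8 in all.

8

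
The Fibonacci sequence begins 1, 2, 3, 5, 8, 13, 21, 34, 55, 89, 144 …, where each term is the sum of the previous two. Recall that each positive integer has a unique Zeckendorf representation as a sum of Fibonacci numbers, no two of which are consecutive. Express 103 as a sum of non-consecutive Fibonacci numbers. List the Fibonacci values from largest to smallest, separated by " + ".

89 + 13 + 1

largest Fibonacci ≤ 103 is 89; 103 − 89 = 14
largest Fibonacci ≤ 14 is 13; 14 − 13 = 1
largest Fibonacci ≤ 1 is 1; 1 − 1 = 0
So 103 = 89 + 13 + 1, with no two terms consecutive in the sequence.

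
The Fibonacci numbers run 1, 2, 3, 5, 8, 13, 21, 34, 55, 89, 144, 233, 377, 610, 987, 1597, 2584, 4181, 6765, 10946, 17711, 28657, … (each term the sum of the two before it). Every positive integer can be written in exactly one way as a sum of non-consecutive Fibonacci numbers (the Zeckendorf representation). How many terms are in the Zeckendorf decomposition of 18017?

Repeatedly subtract the largest Fibonacci number that fits:
17711 ≤ 18017 < 28657, so take 17711; remainder 306
233 ≤ 306 < 377, so take 233; remainder 73
55 ≤ 73 < 89, so take 55; remainder 18
13 ≤ 18 < 21, so take 13; remainder 5
5 ≤ 5 < 8, so take 5; remainder 0
18017 = 17711 + 233 + 55 + 13 + 5, which has 5 terms.

5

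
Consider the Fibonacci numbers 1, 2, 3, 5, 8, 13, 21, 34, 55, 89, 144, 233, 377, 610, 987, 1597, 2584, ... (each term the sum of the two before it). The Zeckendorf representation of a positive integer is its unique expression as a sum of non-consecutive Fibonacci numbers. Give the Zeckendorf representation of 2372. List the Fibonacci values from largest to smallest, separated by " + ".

Greedily peel off the largest Fibonacci term at each step:
2372: greatest Fibonacci not exceeding it is 1597, leaving 775
775: greatest Fibonacci not exceeding it is 610, leaving 165
165: greatest Fibonacci not exceeding it is 144, leaving 21
21: greatest Fibonacci not exceeding it is 21, leaving 0
So 2372 = 1597 + 610 + 144 + 21, with no two terms consecutive in the sequence.

1597 + 610 + 144 + 21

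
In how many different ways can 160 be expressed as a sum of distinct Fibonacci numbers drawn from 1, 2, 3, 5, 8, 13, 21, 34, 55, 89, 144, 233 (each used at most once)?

Each representation comes from the Zeckendorf form by replacing some F_k with F_{k−1} + F_{k−2} where possible.
160 = 144+13+3 = 144+13+2+1 = 144+8+5+3 = 89+55+13+3 = … (8 more), for 12 in all.

12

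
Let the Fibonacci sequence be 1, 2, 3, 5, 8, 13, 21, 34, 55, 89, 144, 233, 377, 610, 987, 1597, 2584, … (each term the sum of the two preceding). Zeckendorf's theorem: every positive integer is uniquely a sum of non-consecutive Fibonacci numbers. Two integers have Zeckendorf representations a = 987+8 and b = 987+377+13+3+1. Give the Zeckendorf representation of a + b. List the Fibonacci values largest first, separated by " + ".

The two numbers are 995 and 1381, so their sum is 2376.
Greedily peel off the largest Fibonacci term at each step:
1597 ≤ 2376 < 2584, so take 1597; remainder 779
610 ≤ 779 < 987, so take 610; remainder 169
144 ≤ 169 < 233, so take 144; remainder 25
21 ≤ 25 < 34, so take 21; remainder 4
3 ≤ 4 < 5, so take 3; remainder 1
1 ≤ 1 < 2, so take 1; remainder 0

1597 + 610 + 144 + 21 + 3 + 1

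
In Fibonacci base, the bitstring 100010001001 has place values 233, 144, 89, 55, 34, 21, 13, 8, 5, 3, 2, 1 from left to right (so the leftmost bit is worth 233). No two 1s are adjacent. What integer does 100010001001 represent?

Summing the place values of the 1 bits: 233 + 34 + 5 + 1 = 273.

273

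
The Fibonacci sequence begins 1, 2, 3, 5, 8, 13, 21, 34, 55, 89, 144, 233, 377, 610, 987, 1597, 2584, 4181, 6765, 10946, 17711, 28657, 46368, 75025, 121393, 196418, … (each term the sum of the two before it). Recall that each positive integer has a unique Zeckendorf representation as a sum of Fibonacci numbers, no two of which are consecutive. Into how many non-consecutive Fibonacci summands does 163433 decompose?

10

163433 − 121393 = 42040
42040 − 28657 = 13383
13383 − 10946 = 2437
2437 − 1597 = 840
840 − 610 = 230
230 − 144 = 86
86 − 55 = 31
31 − 21 = 10
10 − 8 = 2
2 − 2 = 0
163433 = 121393 + 28657 + 10946 + 1597 + 610 + 144 + 55 + 21 + 8 + 2, which has 10 terms.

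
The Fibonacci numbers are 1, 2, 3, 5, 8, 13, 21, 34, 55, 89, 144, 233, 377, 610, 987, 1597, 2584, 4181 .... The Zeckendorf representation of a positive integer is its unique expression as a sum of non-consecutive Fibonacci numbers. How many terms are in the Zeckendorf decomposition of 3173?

5

2584 ≤ 3173 < 4181, so take 2584; remainder 589
377 ≤ 589 < 610, so take 377; remainder 212
144 ≤ 212 < 233, so take 144; remainder 68
55 ≤ 68 < 89, so take 55; remainder 13
13 ≤ 13 < 21, so take 13; remainder 0
3173 = 2584 + 377 + 144 + 55 + 13, which has 5 terms.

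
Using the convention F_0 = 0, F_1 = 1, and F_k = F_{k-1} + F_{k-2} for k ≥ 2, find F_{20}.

6765

Iterating the recurrence up to F_{16} = 987 and F_{15} = 610:
F_{17} = F_{16} + F_{15} = 987 + 610 = 1597
F_{18} = F_{17} + F_{16} = 1597 + 987 = 2584
F_{19} = F_{18} + F_{17} = 2584 + 1597 = 4181
F_{20} = F_{19} + F_{18} = 4181 + 2584 = 6765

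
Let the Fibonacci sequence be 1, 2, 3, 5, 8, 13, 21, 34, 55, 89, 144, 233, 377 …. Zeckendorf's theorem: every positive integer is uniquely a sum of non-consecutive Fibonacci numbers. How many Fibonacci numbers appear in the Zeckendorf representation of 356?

3

Greedy algorithm:
take 233 (≤ 356); 356 − 233 = 123
take 89 (≤ 123); 123 − 89 = 34
take 34 (≤ 34); 34 − 34 = 0
356 = 233 + 89 + 34, which has 3 terms.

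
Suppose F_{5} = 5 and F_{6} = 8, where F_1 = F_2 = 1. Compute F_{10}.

By the doubling identity F_{2k} = F_k(2F_{k+1} − F_k): F_{10} = 5·(2·8 − 5) = 5·11 = 55.

55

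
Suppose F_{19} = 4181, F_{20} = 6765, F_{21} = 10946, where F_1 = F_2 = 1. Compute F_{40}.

102334155

By the addition formula F_{m+n} = F_m F_{n+1} + F_{m−1} F_n with m=21, n=19: F_{40} = 10946·6765 + 6765·4181 = 74049690 + 28284465 = 102334155.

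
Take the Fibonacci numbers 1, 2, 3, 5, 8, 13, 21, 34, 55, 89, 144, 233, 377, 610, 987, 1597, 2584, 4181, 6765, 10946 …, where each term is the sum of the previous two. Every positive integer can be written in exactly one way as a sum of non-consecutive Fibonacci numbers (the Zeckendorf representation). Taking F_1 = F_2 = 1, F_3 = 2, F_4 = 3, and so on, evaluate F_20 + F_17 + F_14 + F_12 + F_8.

8904

F_20 + F_17 + F_14 + F_12 + F_8 = 6765 + 1597 + 377 + 144 + 21 = 8904.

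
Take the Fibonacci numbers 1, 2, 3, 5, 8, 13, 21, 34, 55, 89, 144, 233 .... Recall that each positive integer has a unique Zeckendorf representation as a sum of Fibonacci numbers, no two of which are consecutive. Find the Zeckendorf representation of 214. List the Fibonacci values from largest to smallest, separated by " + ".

144 + 55 + 13 + 2

144 ≤ 214 < 233, so take 144; remainder 70
55 ≤ 70 < 89, so take 55; remainder 15
13 ≤ 15 < 21, so take 13; remainder 2
2 ≤ 2 < 3, so take 2; remainder 0
So 214 = 144 + 55 + 13 + 2, with no two terms consecutive in the sequence.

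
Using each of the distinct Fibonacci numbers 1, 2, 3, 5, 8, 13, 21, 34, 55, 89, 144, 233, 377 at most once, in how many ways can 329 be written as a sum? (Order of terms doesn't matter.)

Each representation comes from the Zeckendorf form by replacing some F_k with F_{k−1} + F_{k−2} where possible.
329 = 233+89+5+2 = 233+55+34+5+2 = 233+55+21+13+5+2 = … (2 more), for 5 in all.

5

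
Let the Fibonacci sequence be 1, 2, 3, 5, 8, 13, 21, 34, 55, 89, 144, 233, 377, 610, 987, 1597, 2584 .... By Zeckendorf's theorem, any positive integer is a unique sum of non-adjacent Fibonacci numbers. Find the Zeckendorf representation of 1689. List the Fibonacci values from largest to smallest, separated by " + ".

1597 + 89 + 3

1689: greatest Fibonacci not exceeding it is 1597, leaving 92
92: greatest Fibonacci not exceeding it is 89, leaving 3
3: greatest Fibonacci not exceeding it is 3, leaving 0
So 1689 = 1597 + 89 + 3, with no two terms consecutive in the sequence.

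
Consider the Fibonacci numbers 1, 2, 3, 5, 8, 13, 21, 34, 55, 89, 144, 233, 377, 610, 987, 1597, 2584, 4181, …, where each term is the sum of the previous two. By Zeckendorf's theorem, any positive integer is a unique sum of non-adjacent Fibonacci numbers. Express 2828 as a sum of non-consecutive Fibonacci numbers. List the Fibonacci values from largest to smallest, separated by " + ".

2584 + 233 + 8 + 3

2828 − 2584 = 244
244 − 233 = 11
11 − 8 = 3
3 − 3 = 0
So 2828 = 2584 + 233 + 8 + 3, with no two terms consecutive in the sequence.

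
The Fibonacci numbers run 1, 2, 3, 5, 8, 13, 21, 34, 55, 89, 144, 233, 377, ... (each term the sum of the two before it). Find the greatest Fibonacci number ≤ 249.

233 ≤ 249 < 377, so the largest Fibonacci number not exceeding 249 is 233.

233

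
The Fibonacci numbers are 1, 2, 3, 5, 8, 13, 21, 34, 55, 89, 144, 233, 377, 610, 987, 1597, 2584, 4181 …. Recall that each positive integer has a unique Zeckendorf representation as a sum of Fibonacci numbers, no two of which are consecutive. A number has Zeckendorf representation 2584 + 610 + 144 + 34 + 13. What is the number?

3385

2584 + 610 + 144 + 34 + 13 = 3385.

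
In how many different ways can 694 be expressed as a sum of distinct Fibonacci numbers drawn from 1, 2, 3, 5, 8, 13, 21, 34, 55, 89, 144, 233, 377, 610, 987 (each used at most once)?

Starting from the Zeckendorf form and repeatedly splitting a term F_k into F_{k−1} + F_{k−2} (when neither is already used) reaches every representation.
694 = 610+55+21+8 = 610+55+21+5+3 = 377+233+55+21+8 = 610+55+21+5+2+1 = 610+55+13+8+5+3 = … (16 more), for 21 in all.

21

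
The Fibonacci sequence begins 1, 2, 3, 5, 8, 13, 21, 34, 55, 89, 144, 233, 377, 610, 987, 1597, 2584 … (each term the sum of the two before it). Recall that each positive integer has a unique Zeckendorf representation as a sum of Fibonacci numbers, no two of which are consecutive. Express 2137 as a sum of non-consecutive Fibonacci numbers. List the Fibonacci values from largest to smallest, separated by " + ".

subtract 1597 from 2137: 540 remains
subtract 377 from 540: 163 remains
subtract 144 from 163: 19 remains
subtract 13 from 19: 6 remains
subtract 5 from 6: 1 remains
subtract 1 from 1: 0 remains
So 2137 = 1597 + 377 + 144 + 13 + 5 + 1, with no two terms consecutive in the sequence.

1597 + 377 + 144 + 13 + 5 + 1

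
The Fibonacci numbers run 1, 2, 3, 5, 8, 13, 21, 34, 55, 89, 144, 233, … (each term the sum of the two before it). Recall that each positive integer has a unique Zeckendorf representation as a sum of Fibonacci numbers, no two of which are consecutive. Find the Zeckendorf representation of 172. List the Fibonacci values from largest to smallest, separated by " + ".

Greedy algorithm:
172 − 144 = 28
28 − 21 = 7
7 − 5 = 2
2 − 2 = 0
So 172 = 144 + 21 + 5 + 2, with no two terms consecutive in the sequence.

144 + 21 + 5 + 2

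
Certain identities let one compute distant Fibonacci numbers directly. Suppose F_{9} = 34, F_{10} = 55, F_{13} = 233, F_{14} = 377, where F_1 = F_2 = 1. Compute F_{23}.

By the addition formula F_{m+n} = F_m F_{n+1} + F_{m−1} F_n with m=14, n=9: F_{23} = 377·55 + 233·34 = 20735 + 7922 = 28657.

28657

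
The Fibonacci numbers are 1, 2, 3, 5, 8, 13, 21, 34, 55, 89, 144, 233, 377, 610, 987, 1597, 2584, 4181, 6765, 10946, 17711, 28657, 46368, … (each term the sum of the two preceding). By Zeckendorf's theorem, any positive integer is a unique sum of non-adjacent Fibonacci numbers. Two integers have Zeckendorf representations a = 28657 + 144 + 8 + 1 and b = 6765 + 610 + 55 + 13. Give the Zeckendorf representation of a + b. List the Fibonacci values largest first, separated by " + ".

The two numbers are 28810 and 7443, so their sum is 36253.
28657 ≤ 36253 < 46368, so take 28657; remainder 7596
6765 ≤ 7596 < 10946, so take 6765; remainder 831
610 ≤ 831 < 987, so take 610; remainder 221
144 ≤ 221 < 233, so take 144; remainder 77
55 ≤ 77 < 89, so take 55; remainder 22
21 ≤ 22 < 34, so take 21; remainder 1
1 ≤ 1 < 2, so take 1; remainder 0

28657 + 6765 + 610 + 144 + 55 + 21 + 1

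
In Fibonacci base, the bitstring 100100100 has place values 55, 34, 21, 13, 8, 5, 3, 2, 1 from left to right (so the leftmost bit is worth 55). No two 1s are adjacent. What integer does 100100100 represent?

71

Summing the place values of the 1 bits: 55 + 13 + 3 = 71.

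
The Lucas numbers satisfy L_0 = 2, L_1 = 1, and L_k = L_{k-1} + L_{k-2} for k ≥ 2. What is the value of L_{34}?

Iterating the recurrence up to L_{27} = 439204 and L_{26} = 271443:
L_{28} = L_{27} + L_{26} = 439204 + 271443 = 710647
L_{29} = L_{28} + L_{27} = 710647 + 439204 = 1149851
L_{30} = L_{29} + L_{28} = 1149851 + 710647 = 1860498
L_{31} = L_{30} + L_{29} = 1860498 + 1149851 = 3010349
L_{32} = L_{31} + L_{30} = 3010349 + 1860498 = 4870847
L_{33} = L_{32} + L_{31} = 4870847 + 3010349 = 7881196
L_{34} = L_{33} + L_{32} = 7881196 + 4870847 = 12752043

12752043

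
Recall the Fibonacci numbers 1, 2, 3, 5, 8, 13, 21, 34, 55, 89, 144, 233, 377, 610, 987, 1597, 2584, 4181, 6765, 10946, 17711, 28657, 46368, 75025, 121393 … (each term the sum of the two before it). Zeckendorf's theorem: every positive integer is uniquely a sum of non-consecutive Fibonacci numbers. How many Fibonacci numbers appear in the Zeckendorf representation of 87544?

87544 − 75025 = 12519
12519 − 10946 = 1573
1573 − 987 = 586
586 − 377 = 209
209 − 144 = 65
65 − 55 = 10
10 − 8 = 2
2 − 2 = 0
87544 = 75025 + 10946 + 987 + 377 + 144 + 55 + 8 + 2, which has 8 terms.

8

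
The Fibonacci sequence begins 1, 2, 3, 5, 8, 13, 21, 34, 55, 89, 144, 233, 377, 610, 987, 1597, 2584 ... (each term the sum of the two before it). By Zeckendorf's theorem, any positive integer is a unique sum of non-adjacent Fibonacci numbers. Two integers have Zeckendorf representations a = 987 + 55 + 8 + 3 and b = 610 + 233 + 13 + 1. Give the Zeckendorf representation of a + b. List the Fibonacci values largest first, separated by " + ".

The two numbers are 1053 and 857, so their sum is 1910.
1597 ≤ 1910 < 2584, so take 1597; remainder 313
233 ≤ 313 < 377, so take 233; remainder 80
55 ≤ 80 < 89, so take 55; remainder 25
21 ≤ 25 < 34, so take 21; remainder 4
3 ≤ 4 < 5, so take 3; remainder 1
1 ≤ 1 < 2, so take 1; remainder 0

1597 + 233 + 55 + 21 + 3 + 1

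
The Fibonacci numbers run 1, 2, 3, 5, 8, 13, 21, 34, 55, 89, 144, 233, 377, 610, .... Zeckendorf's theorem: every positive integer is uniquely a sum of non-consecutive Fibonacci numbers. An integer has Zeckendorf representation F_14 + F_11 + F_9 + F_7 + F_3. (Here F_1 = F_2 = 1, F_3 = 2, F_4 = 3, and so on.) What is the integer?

F_14 + F_11 + F_9 + F_7 + F_3 = 377 + 89 + 34 + 13 + 2 = 515.

515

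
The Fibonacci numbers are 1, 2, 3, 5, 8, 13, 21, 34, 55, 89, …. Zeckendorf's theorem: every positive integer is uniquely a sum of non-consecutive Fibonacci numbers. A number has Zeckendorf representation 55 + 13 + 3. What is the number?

55 + 13 + 3 = 71.

71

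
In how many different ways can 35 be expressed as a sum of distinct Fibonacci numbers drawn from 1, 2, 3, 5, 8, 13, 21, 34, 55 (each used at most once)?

4

Each representation comes from the Zeckendorf form by replacing some F_k with F_{k−1} + F_{k−2} where possible.
35 = 34+1 = 21+13+1 = 21+8+5+1 = … (1 more), for 4 in all.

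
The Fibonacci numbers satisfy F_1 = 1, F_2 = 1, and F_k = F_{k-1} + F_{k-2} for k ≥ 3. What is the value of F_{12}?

144

Iterating the recurrence up to F_{5} = 5 and F_{4} = 3:
F_{6} = F_{5} + F_{4} = 5 + 3 = 8
F_{7} = F_{6} + F_{5} = 8 + 5 = 13
F_{8} = F_{7} + F_{6} = 13 + 8 = 21
F_{9} = F_{8} + F_{7} = 21 + 13 = 34
F_{10} = F_{9} + F_{8} = 34 + 21 = 55
F_{11} = F_{10} + F_{9} = 55 + 34 = 89
F_{12} = F_{11} + F_{10} = 89 + 55 = 144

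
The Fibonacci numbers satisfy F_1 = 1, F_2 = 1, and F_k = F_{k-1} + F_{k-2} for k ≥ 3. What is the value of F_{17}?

1597

Iterating the recurrence up to F_{10} = 55 and F_{9} = 34:
F_{11} = F_{10} + F_{9} = 55 + 34 = 89
F_{12} = F_{11} + F_{10} = 89 + 55 = 144
F_{13} = F_{12} + F_{11} = 144 + 89 = 233
F_{14} = F_{13} + F_{12} = 233 + 144 = 377
F_{15} = F_{14} + F_{13} = 377 + 233 = 610
F_{16} = F_{15} + F_{14} = 610 + 377 = 987
F_{17} = F_{16} + F_{15} = 987 + 610 = 1597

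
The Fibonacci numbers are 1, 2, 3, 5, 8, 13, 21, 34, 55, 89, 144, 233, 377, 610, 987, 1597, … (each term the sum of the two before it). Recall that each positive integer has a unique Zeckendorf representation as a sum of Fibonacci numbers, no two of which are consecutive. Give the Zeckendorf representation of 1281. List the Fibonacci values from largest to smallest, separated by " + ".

987 + 233 + 55 + 5 + 1

Greedily peel off the largest Fibonacci term at each step:
1281 − 987 = 294
294 − 233 = 61
61 − 55 = 6
6 − 5 = 1
1 − 1 = 0
So 1281 = 987 + 233 + 55 + 5 + 1, with no two terms consecutive in the sequence.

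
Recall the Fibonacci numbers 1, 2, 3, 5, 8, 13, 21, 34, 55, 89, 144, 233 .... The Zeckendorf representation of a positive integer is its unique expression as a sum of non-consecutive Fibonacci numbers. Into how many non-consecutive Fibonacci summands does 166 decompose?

3

Repeatedly subtract the largest Fibonacci number that fits:
subtract 144 from 166: 22 remains
subtract 21 from 22: 1 remains
subtract 1 from 1: 0 remains
166 = 144 + 21 + 1, which has 3 terms.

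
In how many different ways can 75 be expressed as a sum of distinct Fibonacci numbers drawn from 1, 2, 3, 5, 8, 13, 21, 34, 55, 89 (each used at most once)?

Each representation comes from the Zeckendorf form by replacing some F_k with F_{k−1} + F_{k−2} where possible.
75 = 55+13+5+2 = 34+21+13+5+2 — 2 representations.

2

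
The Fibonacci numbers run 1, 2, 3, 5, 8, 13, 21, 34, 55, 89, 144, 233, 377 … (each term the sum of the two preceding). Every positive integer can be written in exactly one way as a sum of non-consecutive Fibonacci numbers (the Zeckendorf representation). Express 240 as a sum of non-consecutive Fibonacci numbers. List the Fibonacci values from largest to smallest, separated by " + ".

233 + 5 + 2

Greedy algorithm:
largest Fibonacci ≤ 240 is 233; 240 − 233 = 7
largest Fibonacci ≤ 7 is 5; 7 − 5 = 2
largest Fibonacci ≤ 2 is 2; 2 − 2 = 0
So 240 = 233 + 5 + 2, with no two terms consecutive in the sequence.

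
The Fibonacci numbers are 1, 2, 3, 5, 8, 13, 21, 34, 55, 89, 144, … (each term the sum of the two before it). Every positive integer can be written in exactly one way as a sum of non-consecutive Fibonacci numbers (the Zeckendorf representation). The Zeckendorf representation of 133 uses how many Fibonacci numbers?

4

largest Fibonacci ≤ 133 is 89; 133 − 89 = 44
largest Fibonacci ≤ 44 is 34; 44 − 34 = 10
largest Fibonacci ≤ 10 is 8; 10 − 8 = 2
largest Fibonacci ≤ 2 is 2; 2 − 2 = 0
133 = 89 + 34 + 8 + 2, which has 4 terms.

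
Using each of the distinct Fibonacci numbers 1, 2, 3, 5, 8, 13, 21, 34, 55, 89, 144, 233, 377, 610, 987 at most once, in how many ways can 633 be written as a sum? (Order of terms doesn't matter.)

Each representation comes from the Zeckendorf form by replacing some F_k with F_{k−1} + F_{k−2} where possible.
633 = 610+21+2 = 610+13+8+2 = 377+233+21+2 = 610+13+5+3+2 = 377+233+13+8+2 = … (7 more), for 12 in all.

12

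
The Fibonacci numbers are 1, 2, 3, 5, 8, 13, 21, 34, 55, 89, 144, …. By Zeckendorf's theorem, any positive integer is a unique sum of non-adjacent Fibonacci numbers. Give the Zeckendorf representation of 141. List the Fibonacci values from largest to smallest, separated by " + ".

89 + 34 + 13 + 5

Repeatedly subtract the largest Fibonacci number that fits:
take 89 (≤ 141); 141 − 89 = 52
take 34 (≤ 52); 52 − 34 = 18
take 13 (≤ 18); 18 − 13 = 5
take 5 (≤ 5); 5 − 5 = 0
So 141 = 89 + 34 + 13 + 5, with no two terms consecutive in the sequence.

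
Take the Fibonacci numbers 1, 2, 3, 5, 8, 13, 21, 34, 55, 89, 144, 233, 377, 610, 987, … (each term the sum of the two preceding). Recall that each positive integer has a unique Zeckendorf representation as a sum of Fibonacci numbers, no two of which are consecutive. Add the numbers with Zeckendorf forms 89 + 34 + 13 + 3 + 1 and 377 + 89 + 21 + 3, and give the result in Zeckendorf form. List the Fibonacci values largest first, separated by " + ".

610 + 13 + 5 + 2

The two numbers are 140 and 490, so their sum is 630.
630 − 610 = 20
20 − 13 = 7
7 − 5 = 2
2 − 2 = 0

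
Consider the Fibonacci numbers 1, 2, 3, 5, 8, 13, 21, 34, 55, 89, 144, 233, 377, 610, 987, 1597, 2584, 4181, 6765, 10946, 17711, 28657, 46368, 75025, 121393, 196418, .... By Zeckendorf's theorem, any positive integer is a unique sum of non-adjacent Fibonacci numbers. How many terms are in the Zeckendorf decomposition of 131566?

8

Greedy algorithm:
largest Fibonacci ≤ 131566 is 121393; 131566 − 121393 = 10173
largest Fibonacci ≤ 10173 is 6765; 10173 − 6765 = 3408
largest Fibonacci ≤ 3408 is 2584; 3408 − 2584 = 824
largest Fibonacci ≤ 824 is 610; 824 − 610 = 214
largest Fibonacci ≤ 214 is 144; 214 − 144 = 70
largest Fibonacci ≤ 70 is 55; 70 − 55 = 15
largest Fibonacci ≤ 15 is 13; 15 − 13 = 2
largest Fibonacci ≤ 2 is 2; 2 − 2 = 0
131566 = 121393 + 6765 + 2584 + 610 + 144 + 55 + 13 + 2, which has 8 terms.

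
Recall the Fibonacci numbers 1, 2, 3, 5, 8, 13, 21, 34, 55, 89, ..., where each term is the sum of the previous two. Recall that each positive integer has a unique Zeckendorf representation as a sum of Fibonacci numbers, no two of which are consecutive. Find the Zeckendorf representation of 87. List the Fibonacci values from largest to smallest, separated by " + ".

87 − 55 = 32
32 − 21 = 11
11 − 8 = 3
3 − 3 = 0
So 87 = 55 + 21 + 8 + 3, with no two terms consecutive in the sequence.

55 + 21 + 8 + 3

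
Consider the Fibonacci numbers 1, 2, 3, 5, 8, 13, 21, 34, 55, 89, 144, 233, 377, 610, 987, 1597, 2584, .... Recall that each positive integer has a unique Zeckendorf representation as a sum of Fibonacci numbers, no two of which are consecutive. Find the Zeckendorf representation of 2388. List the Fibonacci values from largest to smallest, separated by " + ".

2388: greatest Fibonacci not exceeding it is 1597, leaving 791
791: greatest Fibonacci not exceeding it is 610, leaving 181
181: greatest Fibonacci not exceeding it is 144, leaving 37
37: greatest Fibonacci not exceeding it is 34, leaving 3
3: greatest Fibonacci not exceeding it is 3, leaving 0
So 2388 = 1597 + 610 + 144 + 34 + 3, with no two terms consecutive in the sequence.

1597 + 610 + 144 + 34 + 3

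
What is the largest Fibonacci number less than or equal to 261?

233

233 ≤ 261 < 377, so the largest Fibonacci number not exceeding 261 is 233.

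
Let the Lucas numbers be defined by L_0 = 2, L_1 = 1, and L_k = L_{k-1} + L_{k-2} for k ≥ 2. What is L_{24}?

103682

Iterating the recurrence up to L_{18} = 5778 and L_{17} = 3571:
L_{19} = L_{18} + L_{17} = 5778 + 3571 = 9349
L_{20} = L_{19} + L_{18} = 9349 + 5778 = 15127
L_{21} = L_{20} + L_{19} = 15127 + 9349 = 24476
L_{22} = L_{21} + L_{20} = 24476 + 15127 = 39603
L_{23} = L_{22} + L_{21} = 39603 + 24476 = 64079
L_{24} = L_{23} + L_{22} = 64079 + 39603 = 103682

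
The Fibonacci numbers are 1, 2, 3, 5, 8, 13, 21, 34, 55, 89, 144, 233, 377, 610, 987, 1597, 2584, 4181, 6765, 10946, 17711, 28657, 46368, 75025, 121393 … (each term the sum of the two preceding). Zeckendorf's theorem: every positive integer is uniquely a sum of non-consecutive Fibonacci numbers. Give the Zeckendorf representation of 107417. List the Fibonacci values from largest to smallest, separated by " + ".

Greedily peel off the largest Fibonacci term at each step:
75025 ≤ 107417 < 121393, so take 75025; remainder 32392
28657 ≤ 32392 < 46368, so take 28657; remainder 3735
2584 ≤ 3735 < 4181, so take 2584; remainder 1151
987 ≤ 1151 < 1597, so take 987; remainder 164
144 ≤ 164 < 233, so take 144; remainder 20
13 ≤ 20 < 21, so take 13; remainder 7
5 ≤ 7 < 8, so take 5; remainder 2
2 ≤ 2 < 3, so take 2; remainder 0
So 107417 = 75025 + 28657 + 2584 + 987 + 144 + 13 + 5 + 2, with no two terms consecutive in the sequence.

75025 + 28657 + 2584 + 987 + 144 + 13 + 5 + 2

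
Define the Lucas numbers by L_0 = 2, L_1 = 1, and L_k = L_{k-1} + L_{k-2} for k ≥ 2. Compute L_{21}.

Iterating the recurrence up to L_{16} = 2207 and L_{15} = 1364:
L_{17} = L_{16} + L_{15} = 2207 + 1364 = 3571
L_{18} = L_{17} + L_{16} = 3571 + 2207 = 5778
L_{19} = L_{18} + L_{17} = 5778 + 3571 = 9349
L_{20} = L_{19} + L_{18} = 9349 + 5778 = 15127
L_{21} = L_{20} + L_{19} = 15127 + 9349 = 24476

24476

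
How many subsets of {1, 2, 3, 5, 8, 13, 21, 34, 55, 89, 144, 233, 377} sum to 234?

6

234 = 233+1 = 144+89+1 = 144+55+34+1 = 144+55+21+13+1 = 144+55+21+8+5+1 = … (1 more), for 6 in all.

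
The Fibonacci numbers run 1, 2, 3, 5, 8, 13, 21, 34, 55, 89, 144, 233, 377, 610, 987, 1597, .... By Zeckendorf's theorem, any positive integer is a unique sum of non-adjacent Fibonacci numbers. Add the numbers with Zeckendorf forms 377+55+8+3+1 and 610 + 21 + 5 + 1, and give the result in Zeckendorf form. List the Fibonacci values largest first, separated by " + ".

The two numbers are 444 and 637, so their sum is 1081.
Greedy algorithm:
largest Fibonacci ≤ 1081 is 987; 1081 − 987 = 94
largest Fibonacci ≤ 94 is 89; 94 − 89 = 5
largest Fibonacci ≤ 5 is 5; 5 − 5 = 0

987 + 89 + 5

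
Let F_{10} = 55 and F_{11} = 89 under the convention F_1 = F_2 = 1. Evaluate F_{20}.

By the doubling identity F_{2k} = F_k(2F_{k+1} − F_k): F_{20} = 55·(2·89 − 55) = 55·123 = 6765.

6765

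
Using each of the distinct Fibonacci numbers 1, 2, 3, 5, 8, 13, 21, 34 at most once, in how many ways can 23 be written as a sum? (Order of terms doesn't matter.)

3

Each representation comes from the Zeckendorf form by replacing some F_k with F_{k−1} + F_{k−2} where possible.
23 = 21+2 = 13+8+2 = 13+5+3+2 — 3 representations.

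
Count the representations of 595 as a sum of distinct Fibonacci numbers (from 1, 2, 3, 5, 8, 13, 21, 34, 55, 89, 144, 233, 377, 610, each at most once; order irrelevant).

12

595 = 377+144+55+13+5+1 = 377+144+55+13+3+2+1 = 377+144+34+21+13+5+1 = … (9 more), for 12 in all.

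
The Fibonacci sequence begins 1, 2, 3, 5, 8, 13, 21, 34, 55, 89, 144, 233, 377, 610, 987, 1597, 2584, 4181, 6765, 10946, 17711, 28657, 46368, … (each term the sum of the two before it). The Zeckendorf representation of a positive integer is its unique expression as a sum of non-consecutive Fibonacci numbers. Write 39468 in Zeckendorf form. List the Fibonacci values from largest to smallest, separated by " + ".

28657 + 6765 + 2584 + 987 + 377 + 89 + 8 + 1

take 28657 (≤ 39468); 39468 − 28657 = 10811
take 6765 (≤ 10811); 10811 − 6765 = 4046
take 2584 (≤ 4046); 4046 − 2584 = 1462
take 987 (≤ 1462); 1462 − 987 = 475
take 377 (≤ 475); 475 − 377 = 98
take 89 (≤ 98); 98 − 89 = 9
take 8 (≤ 9); 9 − 8 = 1
take 1 (≤ 1); 1 − 1 = 0
So 39468 = 28657 + 6765 + 2584 + 987 + 377 + 89 + 8 + 1, with no two terms consecutive in the sequence.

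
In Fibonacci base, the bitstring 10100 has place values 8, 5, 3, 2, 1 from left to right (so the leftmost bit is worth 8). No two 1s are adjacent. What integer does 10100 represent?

11

Summing the place values of the 1 bits: 8 + 3 = 11.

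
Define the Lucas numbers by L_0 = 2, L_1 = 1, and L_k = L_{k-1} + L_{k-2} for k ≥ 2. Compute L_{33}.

Iterating the recurrence up to L_{29} = 1149851 and L_{28} = 710647:
L_{30} = L_{29} + L_{28} = 1149851 + 710647 = 1860498
L_{31} = L_{30} + L_{29} = 1860498 + 1149851 = 3010349
L_{32} = L_{31} + L_{30} = 3010349 + 1860498 = 4870847
L_{33} = L_{32} + L_{31} = 4870847 + 3010349 = 7881196

7881196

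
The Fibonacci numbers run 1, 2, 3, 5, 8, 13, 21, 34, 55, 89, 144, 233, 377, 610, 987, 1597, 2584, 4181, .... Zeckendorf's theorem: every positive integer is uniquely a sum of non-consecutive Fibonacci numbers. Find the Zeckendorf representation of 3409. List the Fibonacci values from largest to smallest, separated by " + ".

2584 + 610 + 144 + 55 + 13 + 3

2584 ≤ 3409 < 4181, so take 2584; remainder 825
610 ≤ 825 < 987, so take 610; remainder 215
144 ≤ 215 < 233, so take 144; remainder 71
55 ≤ 71 < 89, so take 55; remainder 16
13 ≤ 16 < 21, so take 13; remainder 3
3 ≤ 3 < 5, so take 3; remainder 0
So 3409 = 2584 + 610 + 144 + 55 + 13 + 3, with no two terms consecutive in the sequence.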